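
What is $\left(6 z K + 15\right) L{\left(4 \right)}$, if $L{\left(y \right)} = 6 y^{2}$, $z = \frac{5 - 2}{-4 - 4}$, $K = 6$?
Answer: $144$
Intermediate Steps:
$z = - \frac{3}{8}$ ($z = \frac{3}{-8} = 3 \left(- \frac{1}{8}\right) = - \frac{3}{8} \approx -0.375$)
$\left(6 z K + 15\right) L{\left(4 \right)} = \left(6 \left(- \frac{3}{8}\right) 6 + 15\right) 6 \cdot 4^{2} = \left(\left(- \frac{9}{4}\right) 6 + 15\right) 6 \cdot 16 = \left(- \frac{27}{2} + 15\right) 96 = \frac{3}{2} \cdot 96 = 144$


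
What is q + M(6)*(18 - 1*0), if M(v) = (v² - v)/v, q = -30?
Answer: 60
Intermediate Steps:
M(v) = (v² - v)/v
q + M(6)*(18 - 1*0) = -30 + (-1 + 6)*(18 - 1*0) = -30 + 5*(18 + 0) = -30 + 5*18 = -30 + 90 = 60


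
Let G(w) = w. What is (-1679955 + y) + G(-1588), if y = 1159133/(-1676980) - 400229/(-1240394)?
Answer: -1748902574043682571/1040057965060 ≈ -1.6815e+6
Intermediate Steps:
y = -383302794991/1040057965060 (y = 1159133*(-1/1676980) - 400229*(-1/1240394) = -1159133/1676980 + 400229/1240394 = -383302794991/1040057965060 ≈ -0.36854)
(-1679955 + y) + G(-1588) = (-1679955 - 383302794991/1040057965060) - 1588 = -1747250961995167291/1040057965060 - 1588 = -1748902574043682571/1040057965060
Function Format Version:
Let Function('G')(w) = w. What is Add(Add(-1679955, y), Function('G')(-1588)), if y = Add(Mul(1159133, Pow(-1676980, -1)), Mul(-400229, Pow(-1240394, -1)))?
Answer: Rational(-1748902574043682571, 1040057965060) ≈ -1.6815e+6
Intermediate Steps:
y = Rational(-383302794991, 1040057965060) (y = Add(Mul(1159133, Rational(-1, 1676980)), Mul(-400229, Rational(-1, 1240394))) = Add(Rational(-1159133, 1676980), Rational(400229, 1240394)) = Rational(-383302794991, 1040057965060) ≈ -0.36854)
Add(Add(-1679955, y), Function('G')(-1588)) = Add(Add(-1679955, Rational(-383302794991, 1040057965060)), -1588) = Add(Rational(-1747250961995167291, 1040057965060), -1588) = Rational(-1748902574043682571, 1040057965060)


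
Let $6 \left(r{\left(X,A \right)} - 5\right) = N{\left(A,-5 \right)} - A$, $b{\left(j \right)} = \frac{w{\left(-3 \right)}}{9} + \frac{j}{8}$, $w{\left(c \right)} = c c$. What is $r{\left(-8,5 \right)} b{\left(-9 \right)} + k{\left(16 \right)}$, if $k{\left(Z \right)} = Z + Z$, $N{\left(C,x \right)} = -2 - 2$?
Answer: $\frac{505}{16} \approx 31.563$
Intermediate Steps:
$N{\left(C,x \right)} = -4$ ($N{\left(C,x \right)} = -2 - 2 = -4$)
$k{\left(Z \right)} = 2 Z$
$w{\left(c \right)} = c^{2}$
$b{\left(j \right)} = 1 + \frac{j}{8}$ ($b{\left(j \right)} = \frac{\left(-3\right)^{2}}{9} + \frac{j}{8} = 9 \cdot \frac{1}{9} + j \frac{1}{8} = 1 + \frac{j}{8}$)
$r{\left(X,A \right)} = \frac{13}{3} - \frac{A}{6}$ ($r{\left(X,A \right)} = 5 + \frac{-4 - A}{6} = 5 - \left(\frac{2}{3} + \frac{A}{6}\right) = \frac{13}{3} - \frac{A}{6}$)
$r{\left(-8,5 \right)} b{\left(-9 \right)} + k{\left(16 \right)} = \left(\frac{13}{3} - \frac{5}{6}\right) \left(1 + \frac{1}{8} \left(-9\right)\right) + 2 \cdot 16 = \left(\frac{13}{3} - \frac{5}{6}\right) \left(1 - \frac{9}{8}\right) + 32 = \frac{7}{2} \left(- \frac{1}{8}\right) + 32 = - \frac{7}{16} + 32 = \frac{505}{16}$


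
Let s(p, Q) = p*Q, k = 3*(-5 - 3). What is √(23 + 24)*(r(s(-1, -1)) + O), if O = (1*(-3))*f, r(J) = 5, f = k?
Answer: 77*√47 ≈ 527.89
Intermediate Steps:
k = -24 (k = 3*(-8) = -24)
f = -24
s(p, Q) = Q*p
O = 72 (O = (1*(-3))*(-24) = -3*(-24) = 72)
√(23 + 24)*(r(s(-1, -1)) + O) = √(23 + 24)*(5 + 72) = √47*77 = 77*√47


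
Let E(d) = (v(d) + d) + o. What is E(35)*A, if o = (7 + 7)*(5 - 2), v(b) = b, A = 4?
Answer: 448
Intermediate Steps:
o = 42 (o = 14*3 = 42)
E(d) = 42 + 2*d (E(d) = (d + d) + 42 = 2*d + 42 = 42 + 2*d)
E(35)*A = (42 + 2*35)*4 = (42 + 70)*4 = 112*4 = 448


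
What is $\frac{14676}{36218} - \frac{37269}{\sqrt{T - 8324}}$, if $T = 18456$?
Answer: $\frac{7338}{18109} - \frac{37269 \sqrt{2533}}{5066} \approx -369.85$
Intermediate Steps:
$\frac{14676}{36218} - \frac{37269}{\sqrt{T - 8324}} = \frac{14676}{36218} - \frac{37269}{\sqrt{18456 - 8324}} = 14676 \cdot \frac{1}{36218} - \frac{37269}{\sqrt{10132}} = \frac{7338}{18109} - \frac{37269}{2 \sqrt{2533}} = \frac{7338}{18109} - 37269 \frac{\sqrt{2533}}{5066} = \frac{7338}{18109} - \frac{37269 \sqrt{2533}}{5066}$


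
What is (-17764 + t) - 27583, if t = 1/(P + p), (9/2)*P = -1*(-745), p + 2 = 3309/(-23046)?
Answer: -512329293881/11297977 ≈ -45347.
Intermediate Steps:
p = -16467/7682 (p = -2 + 3309/(-23046) = -2 + 3309*(-1/23046) = -2 - 1103/7682 = -16467/7682 ≈ -2.1436)
P = 1490/9 (P = 2*(-1*(-745))/9 = (2/9)*745 = 1490/9 ≈ 165.56)
t = 69138/11297977 (t = 1/(1490/9 - 16467/7682) = 1/(11297977/69138) = 69138/11297977 ≈ 0.0061195)
(-17764 + t) - 27583 = (-17764 + 69138/11297977) - 27583 = -200697194290/11297977 - 27583 = -512329293881/11297977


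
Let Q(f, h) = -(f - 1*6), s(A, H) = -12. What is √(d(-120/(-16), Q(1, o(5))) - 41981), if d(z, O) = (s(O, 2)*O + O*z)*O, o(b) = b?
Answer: I*√168374/2 ≈ 205.17*I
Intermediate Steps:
Q(f, h) = 6 - f (Q(f, h) = -(f - 6) = -(-6 + f) = 6 - f)
d(z, O) = O*(-12*O + O*z) (d(z, O) = (-12*O + O*z)*O = O*(-12*O + O*z))
√(d(-120/(-16), Q(1, o(5))) - 41981) = √((6 - 1*1)²*(-12 - 120/(-16)) - 41981) = √((6 - 1)²*(-12 - 120*(-1/16)) - 41981) = √(5²*(-12 + 15/2) - 41981) = √(25*(-9/2) - 41981) = √(-225/2 - 41981) = √(-84187/2) = I*√168374/2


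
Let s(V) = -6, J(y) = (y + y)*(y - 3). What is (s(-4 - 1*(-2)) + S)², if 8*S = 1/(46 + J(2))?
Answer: 4060225/112896 ≈ 35.964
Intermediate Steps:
J(y) = 2*y*(-3 + y) (J(y) = (2*y)*(-3 + y) = 2*y*(-3 + y))
S = 1/336 (S = 1/(8*(46 + 2*2*(-3 + 2))) = 1/(8*(46 + 2*2*(-1))) = 1/(8*(46 - 4)) = (⅛)/42 = (⅛)*(1/42) = 1/336 ≈ 0.0029762)
(s(-4 - 1*(-2)) + S)² = (-6 + 1/336)² = (-2015/336)² = 4060225/112896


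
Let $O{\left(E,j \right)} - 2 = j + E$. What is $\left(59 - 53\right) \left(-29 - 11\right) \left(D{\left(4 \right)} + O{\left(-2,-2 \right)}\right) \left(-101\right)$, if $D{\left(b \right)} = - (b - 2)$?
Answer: $-96960$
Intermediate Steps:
$D{\left(b \right)} = 2 - b$ ($D{\left(b \right)} = - (-2 + b) = 2 - b$)
$O{\left(E,j \right)} = 2 + E + j$ ($O{\left(E,j \right)} = 2 + \left(j + E\right) = 2 + \left(E + j\right) = 2 + E + j$)
$\left(59 - 53\right) \left(-29 - 11\right) \left(D{\left(4 \right)} + O{\left(-2,-2 \right)}\right) \left(-101\right) = \left(59 - 53\right) \left(-29 - 11\right) \left(\left(2 - 4\right) - 2\right) \left(-101\right) = 6 \left(- 40 \left(\left(2 - 4\right) - 2\right)\right) \left(-101\right) = 6 \left(- 40 \left(-2 - 2\right)\right) \left(-101\right) = 6 \left(\left(-40\right) \left(-4\right)\right) \left(-101\right) = 6 \cdot 160 \left(-101\right) = 960 \left(-101\right) = -96960$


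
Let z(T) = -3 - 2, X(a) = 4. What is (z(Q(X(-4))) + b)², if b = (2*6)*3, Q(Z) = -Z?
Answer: 961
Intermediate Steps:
z(T) = -5
b = 36 (b = 12*3 = 36)
(z(Q(X(-4))) + b)² = (-5 + 36)² = 31² = 961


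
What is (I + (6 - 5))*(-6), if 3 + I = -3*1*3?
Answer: 66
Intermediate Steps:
I = -12 (I = -3 - 3*1*3 = -3 - 3*3 = -3 - 9 = -12)
(I + (6 - 5))*(-6) = (-12 + (6 - 5))*(-6) = (-12 + 1)*(-6) = -11*(-6) = 66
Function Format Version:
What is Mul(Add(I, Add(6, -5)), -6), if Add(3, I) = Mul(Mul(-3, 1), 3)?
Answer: 66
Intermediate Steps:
I = -12 (I = Add(-3, Mul(Mul(-3, 1), 3)) = Add(-3, Mul(-3, 3)) = Add(-3, -9) = -12)
Mul(Add(I, Add(6, -5)), -6) = Mul(Add(-12, Add(6, -5)), -6) = Mul(Add(-12, 1), -6) = Mul(-11, -6) = 66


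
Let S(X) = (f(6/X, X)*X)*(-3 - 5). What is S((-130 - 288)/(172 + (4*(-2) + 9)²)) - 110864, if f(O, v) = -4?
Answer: -19192848/173 ≈ -1.1094e+5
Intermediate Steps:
S(X) = 32*X (S(X) = (-4*X)*(-3 - 5) = -4*X*(-8) = 32*X)
S((-130 - 288)/(172 + (4*(-2) + 9)²)) - 110864 = 32*((-130 - 288)/(172 + (4*(-2) + 9)²)) - 110864 = 32*(-418/(172 + (-8 + 9)²)) - 110864 = 32*(-418/(172 + 1²)) - 110864 = 32*(-418/(172 + 1)) - 110864 = 32*(-418/173) - 110864 = -13376/173 - 110864 = -19192848/173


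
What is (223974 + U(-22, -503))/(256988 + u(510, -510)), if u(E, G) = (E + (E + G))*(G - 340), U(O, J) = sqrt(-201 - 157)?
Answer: -111987/88256 - I*sqrt(358)/176512 ≈ -1.2689 - 0.00010719*I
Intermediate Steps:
U(O, J) = I*sqrt(358) (U(O, J) = sqrt(-358) = I*sqrt(358))
u(E, G) = (-340 + G)*(G + 2*E) (u(E, G) = (G + 2*E)*(-340 + G) = (-340 + G)*(G + 2*E))
(223974 + U(-22, -503))/(256988 + u(510, -510)) = (223974 + I*sqrt(358))/(256988 + ((-510)**2 - 680*510 - 340*(-510) + 2*510*(-510))) = (223974 + I*sqrt(358))/(256988 + (260100 - 346800 + 173400 - 520200)) = (223974 + I*sqrt(358))/(256988 - 433500) = (223974 + I*sqrt(358))/(-176512) = (223974 + I*sqrt(358))*(-1/176512) = -111987/88256 - I*sqrt(358)/176512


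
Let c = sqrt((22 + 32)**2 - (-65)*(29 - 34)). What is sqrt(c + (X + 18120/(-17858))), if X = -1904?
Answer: sqrt(-151881182804 + 79727041*sqrt(2591))/8929 ≈ 43.059*I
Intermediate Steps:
c = sqrt(2591) (c = sqrt(54**2 - (-65)*(-5)) = sqrt(2916 - 1*325) = sqrt(2916 - 325) = sqrt(2591) ≈ 50.902)
sqrt(c + (X + 18120/(-17858))) = sqrt(sqrt(2591) + (-1904 + 18120/(-17858))) = sqrt(sqrt(2591) + (-1904 + 18120*(-1/17858))) = sqrt(sqrt(2591) + (-1904 - 9060/8929)) = sqrt(sqrt(2591) - 17009876/8929) = sqrt(-17009876/8929 + sqrt(2591))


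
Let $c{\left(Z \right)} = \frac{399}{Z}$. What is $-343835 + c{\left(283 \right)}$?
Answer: $- \frac{97304906}{283} \approx -3.4383 \cdot 10^{5}$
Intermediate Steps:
$-343835 + c{\left(283 \right)} = -343835 + \frac{399}{283} = - \frac{97304906}{283}$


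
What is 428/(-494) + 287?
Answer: 70675/247 ≈ 286.13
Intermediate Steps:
428/(-494) + 287 = 428*(-1/494) + 287 = -214/247 + 287 = 70675/247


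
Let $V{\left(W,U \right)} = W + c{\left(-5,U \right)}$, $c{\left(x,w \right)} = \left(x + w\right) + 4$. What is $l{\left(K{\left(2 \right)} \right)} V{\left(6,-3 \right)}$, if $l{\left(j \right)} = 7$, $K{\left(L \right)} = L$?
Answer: $14$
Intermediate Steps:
$c{\left(x,w \right)} = 4 + w + x$ ($c{\left(x,w \right)} = \left(w + x\right) + 4 = 4 + w + x$)
$V{\left(W,U \right)} = -1 + U + W$ ($V{\left(W,U \right)} = W + \left(4 + U - 5\right) = W + \left(-1 + U\right) = -1 + U + W$)
$l{\left(K{\left(2 \right)} \right)} V{\left(6,-3 \right)} = 7 \left(-1 - 3 + 6\right) = 7 \cdot 2 = 14$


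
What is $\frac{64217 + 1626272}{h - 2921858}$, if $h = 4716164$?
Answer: $\frac{1690489}{1794306} \approx 0.94214$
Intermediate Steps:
$\frac{64217 + 1626272}{h - 2921858} = \frac{64217 + 1626272}{4716164 - 2921858} = \frac{1690489}{1794306}$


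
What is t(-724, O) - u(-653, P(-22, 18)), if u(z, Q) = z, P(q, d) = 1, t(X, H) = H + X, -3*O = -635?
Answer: 422/3 ≈ 140.67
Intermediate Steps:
O = 635/3 (O = -⅓*(-635) = 635/3 ≈ 211.67)
t(-724, O) - u(-653, P(-22, 18)) = (635/3 - 724) - 1*(-653) = -1537/3 + 653 = 422/3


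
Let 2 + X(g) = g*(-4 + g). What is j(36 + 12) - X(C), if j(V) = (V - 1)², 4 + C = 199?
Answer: -35034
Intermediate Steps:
C = 195 (C = -4 + 199 = 195)
j(V) = (-1 + V)²
X(g) = -2 + g*(-4 + g)
j(36 + 12) - X(C) = (-1 + (36 + 12))² - (-2 + 195² - 4*195) = (-1 + 48)² - (-2 + 38025 - 780) = 47² - 1*37243 = 2209 - 37243 = -35034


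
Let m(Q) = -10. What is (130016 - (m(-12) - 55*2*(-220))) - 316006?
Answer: -210180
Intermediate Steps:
(130016 - (m(-12) - 55*2*(-220))) - 316006 = (130016 - (-10 - 55*2*(-220))) - 316006 = (130016 - (-10 - 110*(-220))) - 316006 = (130016 - (-10 + 24200)) - 316006 = (130016 - 1*24190) - 316006 = (130016 - 24190) - 316006 = 105826 - 316006 = -210180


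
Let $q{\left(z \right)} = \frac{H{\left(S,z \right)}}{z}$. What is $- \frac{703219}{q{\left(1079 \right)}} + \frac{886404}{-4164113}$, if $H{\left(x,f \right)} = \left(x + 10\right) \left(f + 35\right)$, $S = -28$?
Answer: $\frac{3159599992574005}{83498793876} \approx 37840.0$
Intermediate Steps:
$H{\left(x,f \right)} = \left(10 + x\right) \left(35 + f\right)$
$q{\left(z \right)} = \frac{-630 - 18 z}{z}$ ($q{\left(z \right)} = \frac{350 + 10 z + 35 \left(-28\right) + z \left(-28\right)}{z} = \frac{350 + 10 z - 980 - 28 z}{z} = \frac{-630 - 18 z}{z}$)
$- \frac{703219}{q{\left(1079 \right)}} + \frac{886404}{-4164113} = - \frac{703219}{-18 - \frac{630}{1079}} + \frac{886404}{-4164113} = - \frac{703219}{-18 - \frac{630}{1079}} + 886404 \left(- \frac{1}{4164113}\right) = - \frac{703219}{-18 - \frac{630}{1079}} - \frac{886404}{4164113} = - \frac{703219}{- \frac{20052}{1079}} - \frac{886404}{4164113} = \left(-703219\right) \left(- \frac{1079}{20052}\right) - \frac{886404}{4164113} = \frac{758773301}{20052} - \frac{886404}{4164113} = \frac{3159599992574005}{83498793876}$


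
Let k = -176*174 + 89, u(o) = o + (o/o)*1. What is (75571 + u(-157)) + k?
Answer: 44880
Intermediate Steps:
u(o) = 1 + o (u(o) = o + 1*1 = o + 1 = 1 + o)
k = -30535 (k = -30624 + 89 = -30535)
(75571 + u(-157)) + k = (75571 + (1 - 157)) - 30535 = (75571 - 156) - 30535 = 75415 - 30535 = 44880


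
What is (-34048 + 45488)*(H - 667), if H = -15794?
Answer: -188313840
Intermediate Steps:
(-34048 + 45488)*(H - 667) = (-34048 + 45488)*(-15794 - 667) = 11440*(-16461) = -188313840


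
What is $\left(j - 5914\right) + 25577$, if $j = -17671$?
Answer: $1992$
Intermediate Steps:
$\left(j - 5914\right) + 25577 = \left(-17671 - 5914\right) + 25577 = -23585 + 25577 = 1992$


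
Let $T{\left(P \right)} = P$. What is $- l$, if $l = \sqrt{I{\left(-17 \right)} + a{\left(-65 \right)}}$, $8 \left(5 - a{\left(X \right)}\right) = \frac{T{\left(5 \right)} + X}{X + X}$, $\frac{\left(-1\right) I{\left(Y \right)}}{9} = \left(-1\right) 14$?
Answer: $- \frac{\sqrt{88517}}{26} \approx -11.443$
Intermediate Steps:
$I{\left(Y \right)} = 126$ ($I{\left(Y \right)} = - 9 \left(\left(-1\right) 14\right) = \left(-9\right) \left(-14\right) = 126$)
$a{\left(X \right)} = 5 - \frac{5 + X}{16 X}$ ($a{\left(X \right)} = 5 - \frac{\left(5 + X\right) \frac{1}{X + X}}{8} = 5 - \frac{\left(5 + X\right) \frac{1}{2 X}}{8} = 5 - \frac{\frac{1}{2} \frac{1}{X} \left(5 + X\right)}{8} = 5 - \frac{5 + X}{16 X}$)
$l = \frac{\sqrt{88517}}{26}$ ($l = \sqrt{126 + \frac{-5 + 79 \left(-65\right)}{16 \left(-65\right)}} = \sqrt{126 + \frac{1}{16} \left(- \frac{1}{65}\right) \left(-5 - 5135\right)} = \sqrt{126 + \frac{1}{16} \left(- \frac{1}{65}\right) \left(-5140\right)} = \sqrt{126 + \frac{257}{52}} = \sqrt{\frac{6809}{52}} = \frac{\sqrt{88517}}{26} \approx 11.443$)
$- l = - \frac{\sqrt{88517}}{26}$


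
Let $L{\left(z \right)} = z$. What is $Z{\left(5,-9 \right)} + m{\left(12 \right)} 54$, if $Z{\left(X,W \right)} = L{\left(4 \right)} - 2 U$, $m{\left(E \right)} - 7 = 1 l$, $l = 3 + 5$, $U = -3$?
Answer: $820$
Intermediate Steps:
$l = 8$
$m{\left(E \right)} = 15$ ($m{\left(E \right)} = 7 + 1 \cdot 8 = 7 + 8 = 15$)
$Z{\left(X,W \right)} = 10$ ($Z{\left(X,W \right)} = 4 - -6 = 4 + 6 = 10$)
$Z{\left(5,-9 \right)} + m{\left(12 \right)} 54 = 10 + 15 \cdot 54 = 10 + 810 = 820$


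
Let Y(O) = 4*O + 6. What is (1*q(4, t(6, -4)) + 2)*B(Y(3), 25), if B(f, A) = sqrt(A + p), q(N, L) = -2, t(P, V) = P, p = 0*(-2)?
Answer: 0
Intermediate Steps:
p = 0
Y(O) = 6 + 4*O
B(f, A) = sqrt(A) (B(f, A) = sqrt(A + 0) = sqrt(A))
(1*q(4, t(6, -4)) + 2)*B(Y(3), 25) = (1*(-2) + 2)*sqrt(25) = (-2 + 2)*5 = 0*5 = 0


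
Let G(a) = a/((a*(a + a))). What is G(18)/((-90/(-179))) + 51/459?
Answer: 539/3240 ≈ 0.16636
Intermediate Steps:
G(a) = 1/(2*a) (G(a) = a/((a*(2*a))) = a/((2*a**2)) = a*(1/(2*a**2)) = 1/(2*a))
G(18)/((-90/(-179))) + 51/459 = ((1/2)/18)/((-90/(-179))) + 51/459 = ((1/2)*(1/18))/((-90*(-1/179))) + 51*(1/459) = 1/(36*(90/179)) + 1/9 = (1/36)*(179/90) + 1/9 = 179/3240 + 1/9 = 539/3240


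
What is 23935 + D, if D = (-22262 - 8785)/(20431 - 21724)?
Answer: 10326334/431 ≈ 23959.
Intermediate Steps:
D = 10349/431 (D = -31047/(-1293) = -31047*(-1/1293) = 10349/431 ≈ 24.012)
23935 + D = 23935 + 10349/431 = 10326334/431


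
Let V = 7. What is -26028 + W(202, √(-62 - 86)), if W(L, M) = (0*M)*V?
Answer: -26028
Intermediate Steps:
W(L, M) = 0 (W(L, M) = (0*M)*7 = 0*7 = 0)
-26028 + W(202, √(-62 - 86)) = -26028 + 0 = -26028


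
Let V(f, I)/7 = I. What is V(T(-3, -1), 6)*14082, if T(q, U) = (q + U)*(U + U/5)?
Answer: 591444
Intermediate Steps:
T(q, U) = 6*U*(U + q)/5 (T(q, U) = (U + q)*(U + U*(⅕)) = (U + q)*(U + U/5) = (U + q)*(6*U/5) = 6*U*(U + q)/5)
V(f, I) = 7*I
V(T(-3, -1), 6)*14082 = (7*6)*14082 = 42*14082 = 591444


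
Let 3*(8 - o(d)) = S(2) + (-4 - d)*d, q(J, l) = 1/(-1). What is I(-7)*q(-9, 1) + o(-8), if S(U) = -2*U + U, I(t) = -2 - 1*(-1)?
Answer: 61/3 ≈ 20.333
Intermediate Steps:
I(t) = -1 (I(t) = -2 + 1 = -1)
q(J, l) = -1
S(U) = -U
o(d) = 26/3 - d*(-4 - d)/3 (o(d) = 8 - (-1*2 + (-4 - d)*d)/3 = 8 - (-2 + d*(-4 - d))/3 = 8 + (⅔ - d*(-4 - d)/3) = 26/3 - d*(-4 - d)/3)
I(-7)*q(-9, 1) + o(-8) = -1*(-1) + (26/3 + (⅓)*(-8)² + (4/3)*(-8)) = 1 + (26/3 + (⅓)*64 - 32/3) = 1 + (26/3 + 64/3 - 32/3) = 1 + 58/3 = 61/3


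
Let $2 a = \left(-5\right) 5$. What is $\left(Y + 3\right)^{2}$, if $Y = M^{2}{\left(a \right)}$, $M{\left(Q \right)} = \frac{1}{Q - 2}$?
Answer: $\frac{6385729}{707281} \approx 9.0286$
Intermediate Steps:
$a = - \frac{25}{2}$ ($a = \frac{\left(-5\right) 5}{2} = \frac{1}{2} \left(-25\right) = - \frac{25}{2} \approx -12.5$)
$M{\left(Q \right)} = \frac{1}{-2 + Q}$
$Y = \frac{4}{841}$ ($Y = \left(\frac{1}{-2 - \frac{25}{2}}\right)^{2} = \left(\frac{1}{- \frac{29}{2}}\right)^{2} = \left(- \frac{2}{29}\right)^{2} = \frac{4}{841} \approx 0.0047562$)
$\left(Y + 3\right)^{2} = \left(\frac{4}{841} + 3\right)^{2} = \left(\frac{2527}{841}\right)^{2} = \frac{6385729}{707281}$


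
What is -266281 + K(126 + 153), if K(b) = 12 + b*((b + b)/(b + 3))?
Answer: -12488696/47 ≈ -2.6572e+5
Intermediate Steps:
K(b) = 12 + 2*b²/(3 + b) (K(b) = 12 + b*((2*b)/(3 + b)) = 12 + b*(2*b/(3 + b)) = 12 + 2*b²/(3 + b))
-266281 + K(126 + 153) = -266281 + 2*(18 + (126 + 153)² + 6*(126 + 153))/(3 + (126 + 153)) = -266281 + 2*(18 + 279² + 6*279)/(3 + 279) = -266281 + 2*(18 + 77841 + 1674)/282 = -266281 + 2*(1/282)*79533 = -266281 + 26511/47 = -12488696/47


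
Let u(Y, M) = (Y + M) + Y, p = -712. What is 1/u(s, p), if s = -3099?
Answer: -1/6910 ≈ -0.00014472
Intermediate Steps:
u(Y, M) = M + 2*Y (u(Y, M) = (M + Y) + Y = M + 2*Y)
1/u(s, p) = 1/(-712 + 2*(-3099)) = 1/(-712 - 6198) = 1/(-6910) = -1/6910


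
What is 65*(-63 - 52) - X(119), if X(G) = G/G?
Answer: -7476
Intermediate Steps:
X(G) = 1
65*(-63 - 52) - X(119) = 65*(-63 - 52) - 1*1 = 65*(-115) - 1 = -7475 - 1 = -7476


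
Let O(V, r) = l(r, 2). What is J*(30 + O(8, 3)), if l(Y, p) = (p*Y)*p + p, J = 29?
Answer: 1276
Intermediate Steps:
l(Y, p) = p + Y*p² (l(Y, p) = (Y*p)*p + p = Y*p² + p = p + Y*p²)
O(V, r) = 2 + 4*r (O(V, r) = 2*(1 + r*2) = 2*(1 + 2*r) = 2 + 4*r)
J*(30 + O(8, 3)) = 29*(30 + (2 + 4*3)) = 29*(30 + (2 + 12)) = 29*(30 + 14) = 29*44 = 1276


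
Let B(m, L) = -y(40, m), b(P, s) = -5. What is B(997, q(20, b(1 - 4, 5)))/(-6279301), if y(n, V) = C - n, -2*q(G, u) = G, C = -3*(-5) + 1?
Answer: -24/6279301 ≈ -3.8221e-6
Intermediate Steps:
C = 16 (C = 15 + 1 = 16)
q(G, u) = -G/2
y(n, V) = 16 - n
B(m, L) = 24 (B(m, L) = -(16 - 1*40) = -(16 - 40) = -1*(-24) = 24)
B(997, q(20, b(1 - 4, 5)))/(-6279301) = 24/(-6279301) = 24*(-1/6279301) = -24/6279301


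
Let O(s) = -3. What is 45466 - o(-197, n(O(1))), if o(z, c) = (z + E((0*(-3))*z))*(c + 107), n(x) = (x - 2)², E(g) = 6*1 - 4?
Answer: 71206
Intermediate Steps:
E(g) = 2 (E(g) = 6 - 4 = 2)
n(x) = (-2 + x)²
o(z, c) = (2 + z)*(107 + c) (o(z, c) = (z + 2)*(c + 107) = (2 + z)*(107 + c))
45466 - o(-197, n(O(1))) = 45466 - (214 + 2*(-2 - 3)² + 107*(-197) + (-2 - 3)²*(-197)) = 45466 - (214 + 2*(-5)² - 21079 + (-5)²*(-197)) = 45466 - (214 + 2*25 - 21079 + 25*(-197)) = 45466 - (214 + 50 - 21079 - 4925) = 45466 - 1*(-25740) = 45466 + 25740 = 71206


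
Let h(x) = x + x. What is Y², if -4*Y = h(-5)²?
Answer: 625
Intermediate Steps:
h(x) = 2*x
Y = -25 (Y = -(2*(-5))²/4 = -¼*(-10)² = -¼*100 = -25)
Y² = (-25)² = 625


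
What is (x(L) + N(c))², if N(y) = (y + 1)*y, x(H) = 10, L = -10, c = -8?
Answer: 4356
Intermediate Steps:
N(y) = y*(1 + y) (N(y) = (1 + y)*y = y*(1 + y))
(x(L) + N(c))² = (10 - 8*(1 - 8))² = (10 - 8*(-7))² = (10 + 56)² = 66² = 4356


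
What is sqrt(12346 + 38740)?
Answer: sqrt(51086) ≈ 226.02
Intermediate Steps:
sqrt(12346 + 38740) = sqrt(51086)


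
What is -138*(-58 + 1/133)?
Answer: 1064394/133 ≈ 8003.0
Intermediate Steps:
-138*(-58 + 1/133) = -138*(-7713/133) = 1064394/133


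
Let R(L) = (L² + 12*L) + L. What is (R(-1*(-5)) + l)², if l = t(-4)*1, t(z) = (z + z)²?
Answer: 23716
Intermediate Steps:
t(z) = 4*z² (t(z) = (2*z)² = 4*z²)
R(L) = L² + 13*L
l = 64 (l = (4*(-4)²)*1 = (4*16)*1 = 64*1 = 64)
(R(-1*(-5)) + l)² = ((-1*(-5))*(13 - 1*(-5)) + 64)² = (5*(13 + 5) + 64)² = (5*18 + 64)² = (90 + 64)² = 154² = 23716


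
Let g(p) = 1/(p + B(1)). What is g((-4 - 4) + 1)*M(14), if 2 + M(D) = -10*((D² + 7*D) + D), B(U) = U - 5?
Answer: 3082/11 ≈ 280.18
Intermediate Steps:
B(U) = -5 + U
g(p) = 1/(-4 + p) (g(p) = 1/(p + (-5 + 1)) = 1/(p - 4) = 1/(-4 + p))
M(D) = -2 - 80*D - 10*D² (M(D) = -2 - 10*((D² + 7*D) + D) = -2 - 10*(D² + 8*D) = -2 + (-80*D - 10*D²) = -2 - 80*D - 10*D²)
g((-4 - 4) + 1)*M(14) = (-2 - 80*14 - 10*14²)/(-4 + ((-4 - 4) + 1)) = (-2 - 1120 - 10*196)/(-4 + (-8 + 1)) = (-2 - 1120 - 1960)/(-4 - 7) = -3082/(-11) = -1/11*(-3082) = 3082/11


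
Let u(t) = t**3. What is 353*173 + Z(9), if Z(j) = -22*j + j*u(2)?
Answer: 60943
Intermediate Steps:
Z(j) = -14*j (Z(j) = -22*j + j*2**3 = -22*j + j*8 = -22*j + 8*j = -14*j)
353*173 + Z(9) = 353*173 - 14*9 = 61069 - 126 = 60943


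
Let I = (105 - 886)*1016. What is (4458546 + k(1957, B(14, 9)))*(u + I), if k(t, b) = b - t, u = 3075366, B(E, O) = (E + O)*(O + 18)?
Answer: 10170773782700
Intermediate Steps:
B(E, O) = (18 + O)*(E + O) (B(E, O) = (E + O)*(18 + O) = (18 + O)*(E + O))
I = -793496 (I = -781*1016 = -793496)
(4458546 + k(1957, B(14, 9)))*(u + I) = (4458546 + ((9² + 18*14 + 18*9 + 14*9) - 1*1957))*(3075366 - 793496) = (4458546 + ((81 + 252 + 162 + 126) - 1957))*2281870 = (4458546 + (621 - 1957))*2281870 = (4458546 - 1336)*2281870 = 4457210*2281870 = 10170773782700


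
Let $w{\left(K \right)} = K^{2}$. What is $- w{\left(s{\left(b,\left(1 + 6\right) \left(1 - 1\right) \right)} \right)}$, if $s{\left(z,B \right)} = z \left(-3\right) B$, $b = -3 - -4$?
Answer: $0$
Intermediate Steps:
$b = 1$ ($b = -3 + 4 = 1$)
$s{\left(z,B \right)} = - 3 B z$ ($s{\left(z,B \right)} = - 3 z B = - 3 B z$)
$- w{\left(s{\left(b,\left(1 + 6\right) \left(1 - 1\right) \right)} \right)} = - \left(\left(-3\right) \left(1 + 6\right) \left(1 - 1\right) 1\right)^{2} = - \left(\left(-3\right) 7 \cdot 0 \cdot 1\right)^{2} = - \left(\left(-3\right) 0 \cdot 1\right)^{2} = - 0^{2} = \left(-1\right) 0 = 0$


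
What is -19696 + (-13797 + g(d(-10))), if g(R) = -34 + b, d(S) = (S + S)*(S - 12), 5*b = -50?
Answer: -33537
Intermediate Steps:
b = -10 (b = (⅕)*(-50) = -10)
d(S) = 2*S*(-12 + S) (d(S) = (2*S)*(-12 + S) = 2*S*(-12 + S))
g(R) = -44 (g(R) = -34 - 10 = -44)
-19696 + (-13797 + g(d(-10))) = -19696 + (-13797 - 44) = -19696 - 13841 = -33537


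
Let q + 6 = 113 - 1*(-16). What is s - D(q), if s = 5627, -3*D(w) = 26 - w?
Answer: 16784/3 ≈ 5594.7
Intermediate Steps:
q = 123 (q = -6 + (113 - 1*(-16)) = -6 + (113 + 16) = -6 + 129 = 123)
D(w) = -26/3 + w/3 (D(w) = -(26 - w)/3 = -26/3 + w/3)
s - D(q) = 5627 - (-26/3 + (1/3)*123) = 5627 - (-26/3 + 41) = 5627 - 1*97/3 = 5627 - 97/3 = 16784/3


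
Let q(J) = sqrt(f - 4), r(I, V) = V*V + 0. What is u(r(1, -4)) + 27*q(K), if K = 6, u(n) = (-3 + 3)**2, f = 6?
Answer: 27*sqrt(2) ≈ 38.184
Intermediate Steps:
r(I, V) = V**2 (r(I, V) = V**2 + 0 = V**2)
u(n) = 0 (u(n) = 0**2 = 0)
q(J) = sqrt(2) (q(J) = sqrt(6 - 4) = sqrt(2))
u(r(1, -4)) + 27*q(K) = 0 + 27*sqrt(2) = 27*sqrt(2)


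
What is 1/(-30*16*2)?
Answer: -1/960 ≈ -0.0010417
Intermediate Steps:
1/(-30*16*2) = 1/(-480*2) = 1/(-960) = -1/960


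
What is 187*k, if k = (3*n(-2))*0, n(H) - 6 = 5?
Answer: 0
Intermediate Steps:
n(H) = 11 (n(H) = 6 + 5 = 11)
k = 0 (k = (3*11)*0 = 33*0 = 0)
187*k = 187*0 = 0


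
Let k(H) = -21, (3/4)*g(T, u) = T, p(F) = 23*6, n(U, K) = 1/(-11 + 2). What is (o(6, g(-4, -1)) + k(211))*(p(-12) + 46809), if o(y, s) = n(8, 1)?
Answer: -2973310/3 ≈ -9.9110e+5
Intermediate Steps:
n(U, K) = -⅑ (n(U, K) = 1/(-9) = -⅑)
p(F) = 138
g(T, u) = 4*T/3
o(y, s) = -⅑
(o(6, g(-4, -1)) + k(211))*(p(-12) + 46809) = (-⅑ - 21)*(138 + 46809) = -190/9*46947 = -2973310/3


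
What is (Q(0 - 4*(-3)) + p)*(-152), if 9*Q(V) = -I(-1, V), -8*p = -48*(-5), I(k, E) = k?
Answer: 40888/9 ≈ 4543.1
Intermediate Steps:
p = -30 (p = -(-6)*(-5) = -⅛*240 = -30)
Q(V) = ⅑ (Q(V) = (-1*(-1))/9 = (⅑)*1 = ⅑)
(Q(0 - 4*(-3)) + p)*(-152) = (⅑ - 30)*(-152) = -269/9*(-152) = 40888/9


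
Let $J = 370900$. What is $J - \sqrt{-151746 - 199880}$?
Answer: $370900 - 11 i \sqrt{2906} \approx 3.709 \cdot 10^{5} - 592.98 i$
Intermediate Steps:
$J - \sqrt{-151746 - 199880} = 370900 - \sqrt{-151746 - 199880} = 370900 - \sqrt{-351626} = 370900 - 11 i \sqrt{2906}$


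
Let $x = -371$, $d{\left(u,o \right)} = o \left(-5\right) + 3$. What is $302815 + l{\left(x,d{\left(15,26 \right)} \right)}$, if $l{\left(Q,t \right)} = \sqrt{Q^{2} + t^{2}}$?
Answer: $302815 + \sqrt{153770} \approx 3.0321 \cdot 10^{5}$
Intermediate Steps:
$d{\left(u,o \right)} = 3 - 5 o$ ($d{\left(u,o \right)} = - 5 o + 3 = 3 - 5 o$)
$302815 + l{\left(x,d{\left(15,26 \right)} \right)} = 302815 + \sqrt{\left(-371\right)^{2} + \left(3 - 130\right)^{2}} = 302815 + \sqrt{137641 + \left(3 - 130\right)^{2}} = 302815 + \sqrt{137641 + \left(-127\right)^{2}} = 302815 + \sqrt{137641 + 16129} = 302815 + \sqrt{153770}$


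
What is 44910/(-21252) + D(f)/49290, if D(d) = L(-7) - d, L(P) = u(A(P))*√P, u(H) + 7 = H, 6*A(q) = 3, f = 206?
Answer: -184832651/87292590 - 13*I*√7/98580 ≈ -2.1174 - 0.0003489*I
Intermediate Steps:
A(q) = ½ (A(q) = (⅙)*3 = ½)
u(H) = -7 + H
L(P) = -13*√P/2 (L(P) = (-7 + ½)*√P = -13*√P/2)
D(d) = -d - 13*I*√7/2 (D(d) = -13*I*√7/2 - d = -d - 13*I*√7/2)
44910/(-21252) + D(f)/49290 = 44910/(-21252) + (-1*206 - 13*I*√7/2)/49290 = 44910*(-1/21252) + (-206 - 13*I*√7/2)*(1/49290) = -7485/3542 + (-103/24645 - 13*I*√7/98580) = -184832651/87292590 - 13*I*√7/98580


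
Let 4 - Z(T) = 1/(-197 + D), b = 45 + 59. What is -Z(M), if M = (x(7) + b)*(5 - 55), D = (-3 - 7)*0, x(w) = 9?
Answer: -789/197 ≈ -4.0051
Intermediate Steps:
b = 104
D = 0 (D = -10*0 = 0)
M = -5650 (M = (9 + 104)*(5 - 55) = 113*(-50) = -5650)
Z(T) = 789/197 (Z(T) = 4 - 1/(-197 + 0) = 4 - 1/(-197) = 4 - 1*(-1/197) = 4 + 1/197 = 789/197)
-Z(M) = -1*789/197 = -789/197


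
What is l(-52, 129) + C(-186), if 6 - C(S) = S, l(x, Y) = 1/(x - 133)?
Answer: 35519/185 ≈ 191.99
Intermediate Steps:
l(x, Y) = 1/(-133 + x)
C(S) = 6 - S
l(-52, 129) + C(-186) = 1/(-133 - 52) + (6 - 1*(-186)) = 1/(-185) + (6 + 186) = -1/185 + 192 = 35519/185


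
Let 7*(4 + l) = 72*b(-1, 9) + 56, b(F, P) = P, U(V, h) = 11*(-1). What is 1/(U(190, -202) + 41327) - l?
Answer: -27929609/289212 ≈ -96.571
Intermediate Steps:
U(V, h) = -11
l = 676/7 (l = -4 + (72*9 + 56)/7 = -4 + (648 + 56)/7 = -4 + (⅐)*704 = -4 + 704/7 = 676/7 ≈ 96.571)
1/(U(190, -202) + 41327) - l = 1/(-11 + 41327) - 1*676/7 = 1/41316 - 676/7 = -27929609/289212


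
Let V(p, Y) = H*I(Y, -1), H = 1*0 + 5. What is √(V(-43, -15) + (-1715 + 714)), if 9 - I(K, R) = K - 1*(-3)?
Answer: 8*I*√14 ≈ 29.933*I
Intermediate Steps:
I(K, R) = 6 - K (I(K, R) = 9 - (K - 1*(-3)) = 9 - (K + 3) = 9 - (3 + K) = 9 + (-3 - K) = 6 - K)
H = 5 (H = 0 + 5 = 5)
V(p, Y) = 30 - 5*Y (V(p, Y) = 5*(6 - Y) = 30 - 5*Y)
√(V(-43, -15) + (-1715 + 714)) = √((30 - 5*(-15)) + (-1715 + 714)) = √((30 + 75) - 1001) = √(105 - 1001) = √(-896) = 8*I*√14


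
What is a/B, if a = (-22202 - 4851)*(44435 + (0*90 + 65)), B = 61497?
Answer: -1203858500/61497 ≈ -19576.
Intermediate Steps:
a = -1203858500 (a = -27053*(44435 + (0 + 65)) = -27053*(44435 + 65) = -27053*44500 = -1203858500)
a/B = -1203858500/61497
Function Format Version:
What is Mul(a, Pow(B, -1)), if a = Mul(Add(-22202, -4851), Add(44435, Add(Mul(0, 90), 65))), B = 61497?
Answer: Rational(-1203858500, 61497) ≈ -19576.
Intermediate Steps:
a = -1203858500 (a = Mul(-27053, Add(44435, Add(0, 65))) = Mul(-27053, Add(44435, 65)) = Mul(-27053, 44500) = -1203858500)
Mul(a, Pow(B, -1)) = Mul(-1203858500, Pow(61497, -1)) = Mul(-1203858500, Rational(1, 61497)) = Rational(-1203858500, 61497)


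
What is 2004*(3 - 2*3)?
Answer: -6012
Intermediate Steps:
2004*(3 - 2*3) = 2004*(3 - 6) = 2004*(-3) = -6012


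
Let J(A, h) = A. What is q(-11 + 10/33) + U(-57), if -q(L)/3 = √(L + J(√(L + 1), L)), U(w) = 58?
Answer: 58 - √(-11649 + 264*I*√165)/11 ≈ 56.586 - 9.9132*I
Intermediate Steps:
q(L) = -3*√(L + √(1 + L)) (q(L) = -3*√(L + √(L + 1)) = -3*√(L + √(1 + L)))
q(-11 + 10/33) + U(-57) = -3*√((-11 + 10/33) + √(1 + (-11 + 10/33))) + 58 = -3*√(-353/33 + √(1 - 353/33)) + 58 = -3*√(-353/33 + √(-320/33)) + 58 = -3*√(-353/33 + 8*I*√165/33) + 58 = 58 - 3*√(-353/33 + 8*I*√165/33)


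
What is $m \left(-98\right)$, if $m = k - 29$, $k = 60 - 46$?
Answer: $1470$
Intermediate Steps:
$k = 14$
$m = -15$ ($m = 14 - 29 = -15$)
$m \left(-98\right) = \left(-15\right) \left(-98\right) = 1470$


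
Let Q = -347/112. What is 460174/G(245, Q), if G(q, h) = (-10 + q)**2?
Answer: 460174/55225 ≈ 8.3327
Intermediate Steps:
Q = -347/112 (Q = -347*1/112 = -347/112 ≈ -3.0982)
460174/G(245, Q) = 460174/((-10 + 245)**2) = 460174/(235**2) = 460174/55225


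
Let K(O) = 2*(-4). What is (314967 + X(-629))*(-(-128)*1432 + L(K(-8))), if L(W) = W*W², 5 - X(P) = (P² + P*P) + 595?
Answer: -87170603520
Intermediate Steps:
K(O) = -8
X(P) = -590 - 2*P² (X(P) = 5 - ((P² + P*P) + 595) = 5 - ((P² + P²) + 595) = 5 - (2*P² + 595) = 5 - (595 + 2*P²) = 5 + (-595 - 2*P²) = -590 - 2*P²)
L(W) = W³
(314967 + X(-629))*(-(-128)*1432 + L(K(-8))) = (314967 + (-590 - 2*(-629)²))*(-(-128)*1432 + (-8)³) = (314967 + (-590 - 2*395641))*(-1*(-183296) - 512) = (314967 + (-590 - 791282))*(183296 - 512) = (314967 - 791872)*182784 = -476905*182784 = -87170603520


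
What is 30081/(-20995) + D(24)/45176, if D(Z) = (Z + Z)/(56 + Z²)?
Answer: -53678037627/37464569740 ≈ -1.4328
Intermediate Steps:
D(Z) = 2*Z/(56 + Z²) (D(Z) = (2*Z)/(56 + Z²) = 2*Z/(56 + Z²))
30081/(-20995) + D(24)/45176 = 30081/(-20995) + (2*24/(56 + 24²))/45176 = 30081*(-1/20995) + (2*24/(56 + 576))*(1/45176) = -30081/20995 + (2*24/632)*(1/45176) = -30081/20995 + (2*24*(1/632))*(1/45176) = -30081/20995 + (6/79)*(1/45176) = -30081/20995 + 3/1784452 = -53678037627/37464569740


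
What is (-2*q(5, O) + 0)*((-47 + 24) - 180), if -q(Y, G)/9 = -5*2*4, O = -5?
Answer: 146160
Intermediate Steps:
q(Y, G) = 360 (q(Y, G) = -9*(-5*2)*4 = -(-90)*4 = -9*(-40) = 360)
(-2*q(5, O) + 0)*((-47 + 24) - 180) = (-2*360 + 0)*((-47 + 24) - 180) = (-720 + 0)*(-23 - 180) = -720*(-203) = 146160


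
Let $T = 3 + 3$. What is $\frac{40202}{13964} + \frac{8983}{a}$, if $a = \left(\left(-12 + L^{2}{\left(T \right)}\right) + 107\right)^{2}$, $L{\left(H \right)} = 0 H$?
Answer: $\frac{244130831}{63012550} \approx 3.8743$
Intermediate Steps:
$T = 6$
$L{\left(H \right)} = 0$
$a = 9025$ ($a = \left(\left(-12 + 0^{2}\right) + 107\right)^{2} = \left(\left(-12 + 0\right) + 107\right)^{2} = \left(-12 + 107\right)^{2} = 95^{2} = 9025$)
$\frac{40202}{13964} + \frac{8983}{a} = \frac{40202}{13964} + \frac{8983}{9025} = 40202 \cdot \frac{1}{13964} + 8983 \cdot \frac{1}{9025} = \frac{20101}{6982} + \frac{8983}{9025} = \frac{244130831}{63012550}$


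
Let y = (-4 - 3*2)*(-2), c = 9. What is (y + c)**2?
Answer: 841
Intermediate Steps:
y = 20 (y = (-4 - 6)*(-2) = -10*(-2) = 20)
(y + c)**2 = (20 + 9)**2 = 29**2 = 841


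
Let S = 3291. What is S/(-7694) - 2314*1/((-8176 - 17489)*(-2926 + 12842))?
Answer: -104690301353/244759739145 ≈ -0.42773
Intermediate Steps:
S/(-7694) - 2314*1/((-8176 - 17489)*(-2926 + 12842)) = 3291/(-7694) - 2314*1/((-8176 - 17489)*(-2926 + 12842)) = 3291*(-1/7694) - 2314/((-25665*9916)) = -3291/7694 - 2314/(-254494140) = -3291/7694 - 2314*(-1/254494140) = -3291/7694 + 1157/127247070 = -104690301353/244759739145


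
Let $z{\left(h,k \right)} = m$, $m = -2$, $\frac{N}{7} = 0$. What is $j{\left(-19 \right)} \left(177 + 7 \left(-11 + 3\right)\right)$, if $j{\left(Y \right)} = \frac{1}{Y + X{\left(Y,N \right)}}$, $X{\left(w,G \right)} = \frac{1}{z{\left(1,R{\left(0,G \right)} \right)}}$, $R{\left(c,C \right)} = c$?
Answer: $- \frac{242}{39} \approx -6.2051$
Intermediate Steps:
$N = 0$ ($N = 7 \cdot 0 = 0$)
$z{\left(h,k \right)} = -2$
$X{\left(w,G \right)} = - \frac{1}{2}$ ($X{\left(w,G \right)} = \frac{1}{-2} = - \frac{1}{2}$)
$j{\left(Y \right)} = \frac{1}{- \frac{1}{2} + Y}$ ($j{\left(Y \right)} = \frac{1}{Y - \frac{1}{2}} = \frac{1}{- \frac{1}{2} + Y}$)
$j{\left(-19 \right)} \left(177 + 7 \left(-11 + 3\right)\right) = \frac{2}{-1 + 2 \left(-19\right)} \left(177 + 7 \left(-11 + 3\right)\right) = \frac{2}{-1 - 38} \left(177 + 7 \left(-8\right)\right) = \frac{2}{-39} \left(177 - 56\right) = 2 \left(- \frac{1}{39}\right) 121 = \left(- \frac{2}{39}\right) 121 = - \frac{242}{39}$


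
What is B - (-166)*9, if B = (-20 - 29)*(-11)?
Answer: 2033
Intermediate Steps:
B = 539 (B = -49*(-11) = 539)
B - (-166)*9 = 539 - (-166)*9 = 539 - 1*(-1494) = 539 + 1494 = 2033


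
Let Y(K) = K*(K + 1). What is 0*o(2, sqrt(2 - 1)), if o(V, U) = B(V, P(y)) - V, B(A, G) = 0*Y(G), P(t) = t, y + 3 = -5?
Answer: 0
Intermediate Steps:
Y(K) = K*(1 + K)
y = -8 (y = -3 - 5 = -8)
B(A, G) = 0 (B(A, G) = 0*(G*(1 + G)) = 0)
o(V, U) = -V (o(V, U) = 0 - V = -V)
0*o(2, sqrt(2 - 1)) = 0*(-1*2) = 0*(-2) = 0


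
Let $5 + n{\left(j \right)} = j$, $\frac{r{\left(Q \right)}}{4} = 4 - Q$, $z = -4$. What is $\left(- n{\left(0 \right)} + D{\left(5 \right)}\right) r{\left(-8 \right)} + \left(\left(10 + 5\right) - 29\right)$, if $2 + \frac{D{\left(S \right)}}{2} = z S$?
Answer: $-1886$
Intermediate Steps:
$r{\left(Q \right)} = 16 - 4 Q$ ($r{\left(Q \right)} = 4 \left(4 - Q\right) = 16 - 4 Q$)
$n{\left(j \right)} = -5 + j$
$D{\left(S \right)} = -4 - 8 S$ ($D{\left(S \right)} = -4 + 2 \left(- 4 S\right) = -4 - 8 S$)
$\left(- n{\left(0 \right)} + D{\left(5 \right)}\right) r{\left(-8 \right)} + \left(\left(10 + 5\right) - 29\right) = \left(- (-5 + 0) - 44\right) \left(16 - -32\right) + \left(\left(10 + 5\right) - 29\right) = \left(\left(-1\right) \left(-5\right) - 44\right) \left(16 + 32\right) + \left(15 - 29\right) = \left(5 - 44\right) 48 - 14 = \left(-39\right) 48 - 14 = -1872 - 14 = -1886$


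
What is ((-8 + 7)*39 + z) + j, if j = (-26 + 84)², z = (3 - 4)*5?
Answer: 3320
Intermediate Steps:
z = -5 (z = -1*5 = -5)
j = 3364 (j = 58² = 3364)
((-8 + 7)*39 + z) + j = ((-8 + 7)*39 - 5) + 3364 = (-1*39 - 5) + 3364 = (-39 - 5) + 3364 = -44 + 3364 = 3320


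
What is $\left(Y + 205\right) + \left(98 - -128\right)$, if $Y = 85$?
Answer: $516$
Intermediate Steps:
$\left(Y + 205\right) + \left(98 - -128\right) = \left(85 + 205\right) + \left(98 - -128\right) = 290 + \left(98 + 128\right) = 290 + 226 = 516$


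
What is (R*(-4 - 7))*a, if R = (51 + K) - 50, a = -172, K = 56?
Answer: 107844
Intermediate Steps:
R = 57 (R = (51 + 56) - 50 = 107 - 50 = 57)
(R*(-4 - 7))*a = (57*(-4 - 7))*(-172) = (57*(-11))*(-172) = -627*(-172) = 107844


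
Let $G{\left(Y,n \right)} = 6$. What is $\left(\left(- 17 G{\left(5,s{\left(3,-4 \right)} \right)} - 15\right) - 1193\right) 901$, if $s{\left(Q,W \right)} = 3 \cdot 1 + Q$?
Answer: $-1180310$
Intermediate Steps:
$s{\left(Q,W \right)} = 3 + Q$
$\left(\left(- 17 G{\left(5,s{\left(3,-4 \right)} \right)} - 15\right) - 1193\right) 901 = \left(\left(\left(-17\right) 6 - 15\right) - 1193\right) 901 = \left(\left(-102 - 15\right) - 1193\right) 901 = \left(-117 - 1193\right) 901 = \left(-1310\right) 901 = -1180310$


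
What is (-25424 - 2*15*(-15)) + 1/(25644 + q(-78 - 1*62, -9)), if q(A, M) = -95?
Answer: -638060725/25549 ≈ -24974.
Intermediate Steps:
(-25424 - 2*15*(-15)) + 1/(25644 + q(-78 - 1*62, -9)) = (-25424 - 2*15*(-15)) + 1/(25644 - 95) = (-25424 - 30*(-15)) + 1/25549 = (-25424 + 450) + 1/25549 = -24974 + 1/25549 = -638060725/25549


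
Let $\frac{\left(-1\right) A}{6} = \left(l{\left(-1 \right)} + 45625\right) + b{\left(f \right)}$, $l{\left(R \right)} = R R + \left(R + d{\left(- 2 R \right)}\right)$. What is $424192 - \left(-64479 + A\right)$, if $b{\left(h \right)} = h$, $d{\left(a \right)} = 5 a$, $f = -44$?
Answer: $762217$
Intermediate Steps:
$l{\left(R \right)} = R^{2} - 9 R$ ($l{\left(R \right)} = R R + \left(R + 5 \left(- 2 R\right)\right) = R^{2} + \left(R - 10 R\right) = R^{2} - 9 R$)
$A = -273546$ ($A = - 6 \left(\left(- (-9 - 1) + 45625\right) - 44\right) = - 6 \left(\left(\left(-1\right) \left(-10\right) + 45625\right) - 44\right) = - 6 \left(\left(10 + 45625\right) - 44\right) = - 6 \left(45635 - 44\right) = \left(-6\right) 45591 = -273546$)
$424192 - \left(-64479 + A\right) = 424192 + \left(64479 - -273546\right) = 424192 + \left(64479 + 273546\right) = 424192 + 338025 = 762217$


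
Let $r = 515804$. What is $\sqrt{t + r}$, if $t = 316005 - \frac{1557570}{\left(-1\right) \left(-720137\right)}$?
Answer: $\frac{\sqrt{431372778827956031}}{720137} \approx 912.03$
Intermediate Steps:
$t = \frac{227565335115}{720137}$ ($t = 316005 - \frac{1557570}{720137} = \frac{227565335115}{720137} \approx 3.16 \cdot 10^{5}$)
$\sqrt{t + r} = \sqrt{\frac{227565335115}{720137} + 515804} = \sqrt{\frac{599014880263}{720137}} = \frac{\sqrt{431372778827956031}}{720137}$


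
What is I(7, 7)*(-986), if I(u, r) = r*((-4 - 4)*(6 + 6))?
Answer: 662592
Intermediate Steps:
I(u, r) = -96*r (I(u, r) = r*(-8*12) = r*(-96) = -96*r)
I(7, 7)*(-986) = -96*7*(-986) = -672*(-986) = 662592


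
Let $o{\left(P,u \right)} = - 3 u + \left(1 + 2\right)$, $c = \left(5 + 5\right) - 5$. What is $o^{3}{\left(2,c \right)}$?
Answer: $-1728$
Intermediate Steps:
$c = 5$ ($c = 10 - 5 = 5$)
$o{\left(P,u \right)} = 3 - 3 u$ ($o{\left(P,u \right)} = - 3 u + 3 = 3 - 3 u$)
$o^{3}{\left(2,c \right)} = \left(3 - 15\right)^{3} = \left(-12\right)^{3} = -1728$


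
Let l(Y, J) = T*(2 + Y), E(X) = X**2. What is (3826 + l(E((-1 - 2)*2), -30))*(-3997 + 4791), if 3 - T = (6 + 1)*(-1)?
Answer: 3339564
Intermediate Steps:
T = 10 (T = 3 - (6 + 1)*(-1) = 3 - 7*(-1) = 3 - 1*(-7) = 3 + 7 = 10)
l(Y, J) = 20 + 10*Y (l(Y, J) = 10*(2 + Y) = 20 + 10*Y)
(3826 + l(E((-1 - 2)*2), -30))*(-3997 + 4791) = (3826 + (20 + 10*((-1 - 2)*2)**2))*(-3997 + 4791) = (3826 + (20 + 10*(-3*2)**2))*794 = (3826 + (20 + 10*(-6)**2))*794 = (3826 + (20 + 10*36))*794 = (3826 + (20 + 360))*794 = (3826 + 380)*794 = 4206*794 = 3339564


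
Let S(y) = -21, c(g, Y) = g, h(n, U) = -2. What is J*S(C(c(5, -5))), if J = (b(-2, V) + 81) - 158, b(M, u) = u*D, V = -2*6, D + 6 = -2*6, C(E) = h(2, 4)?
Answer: -2919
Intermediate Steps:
C(E) = -2
D = -18 (D = -6 - 2*6 = -6 - 12 = -18)
V = -12
b(M, u) = -18*u (b(M, u) = u*(-18) = -18*u)
J = 139 (J = (-18*(-12) + 81) - 158 = (216 + 81) - 158 = 297 - 158 = 139)
J*S(C(c(5, -5))) = 139*(-21) = -2919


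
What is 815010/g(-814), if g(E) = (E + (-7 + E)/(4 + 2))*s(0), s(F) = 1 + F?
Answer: -139716/163 ≈ -857.15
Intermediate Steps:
g(E) = -7/6 + 7*E/6 (g(E) = (E + (-7 + E)/(4 + 2))*(1 + 0) = (E + (-7 + E)/6)*1 = (E + (-7 + E)*(1/6))*1 = (E + (-7/6 + E/6))*1 = (-7/6 + 7*E/6)*1 = -7/6 + 7*E/6)
815010/g(-814) = 815010/(-7/6 + (7/6)*(-814)) = 815010/(-7/6 - 2849/3) = 815010/(-5705/6) = 815010*(-6/5705) = -139716/163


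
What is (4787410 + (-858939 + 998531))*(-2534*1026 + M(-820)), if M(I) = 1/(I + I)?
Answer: -10503899610033261/820 ≈ -1.2810e+13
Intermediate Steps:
M(I) = 1/(2*I)
(4787410 + (-858939 + 998531))*(-2534*1026 + M(-820)) = (4787410 + (-858939 + 998531))*(-2534*1026 + (1/2)/(-820)) = (4787410 + 139592)*(-2599884 + (1/2)*(-1/820)) = 4927002*(-2599884 - 1/1640) = 4927002*(-4263809761/1640) = -10503899610033261/820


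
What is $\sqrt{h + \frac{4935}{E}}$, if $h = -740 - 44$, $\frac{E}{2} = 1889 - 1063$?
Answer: $\frac{i \sqrt{10874821}}{118} \approx 27.947 i$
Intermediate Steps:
$E = 1652$ ($E = 2 \left(1889 - 1063\right) = 2 \cdot 826 = 1652$)
$h = -784$ ($h = -740 - 44 = -784$)
$\sqrt{h + \frac{4935}{E}} = \sqrt{-784 + \frac{4935}{1652}} = \sqrt{-784 + 4935 \cdot \frac{1}{1652}} = \sqrt{-784 + \frac{705}{236}} = \sqrt{- \frac{184319}{236}} = \frac{i \sqrt{10874821}}{118}$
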